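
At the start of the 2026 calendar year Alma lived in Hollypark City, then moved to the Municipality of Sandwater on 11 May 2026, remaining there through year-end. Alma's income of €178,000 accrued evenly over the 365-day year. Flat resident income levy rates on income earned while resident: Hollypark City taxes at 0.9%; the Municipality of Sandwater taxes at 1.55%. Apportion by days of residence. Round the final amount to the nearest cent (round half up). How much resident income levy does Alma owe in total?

€2,346.92

Hollypark City, 1 January – 10 May 2026: 130 days → €178,000 × 0.9% × 130/365 = €570.5753
The Municipality of Sandwater, 11 May – 31 December 2026: 235 days → €178,000 × 1.55% × 235/365 = €1,776.3425
Total = €2,346.9178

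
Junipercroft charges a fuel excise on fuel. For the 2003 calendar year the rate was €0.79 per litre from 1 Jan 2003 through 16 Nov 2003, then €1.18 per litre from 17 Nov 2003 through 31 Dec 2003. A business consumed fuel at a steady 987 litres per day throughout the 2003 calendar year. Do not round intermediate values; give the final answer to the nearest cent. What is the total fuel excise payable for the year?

1 Jan – 16 Nov 2003: 320 days × 987 litres/day = 315,840 litres at €0.79/litre → €249,513.60
17 Nov – 31 Dec 2003: 45 days × 987 litres/day = 44,415 litres at €1.18/litre → €52,409.70

€301,923.30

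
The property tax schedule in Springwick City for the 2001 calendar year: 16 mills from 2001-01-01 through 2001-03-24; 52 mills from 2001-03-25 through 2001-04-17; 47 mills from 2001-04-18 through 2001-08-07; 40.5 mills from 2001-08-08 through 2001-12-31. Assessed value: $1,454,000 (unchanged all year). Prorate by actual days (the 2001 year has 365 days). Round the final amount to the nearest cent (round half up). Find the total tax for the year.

2001-01-01 to 2001-03-24: 83 days at 16 mills → $1,454,000 × 1.6% × 83/365 = $5,290.1699
2001-03-25 to 2001-04-17: 24 days at 52 mills → $1,454,000 × 5.2% × 24/365 = $4,971.4849
2001-04-18 to 2001-08-07: 112 days at 47 mills → $1,454,000 × 4.7% × 112/365 = $20,969.4685
2001-08-08 to 2001-12-31: 146 days at 40.5 mills → $1,454,000 × 4.05% × 146/365 = $23,554.8000
Total = $54,785.9233

$54,785.92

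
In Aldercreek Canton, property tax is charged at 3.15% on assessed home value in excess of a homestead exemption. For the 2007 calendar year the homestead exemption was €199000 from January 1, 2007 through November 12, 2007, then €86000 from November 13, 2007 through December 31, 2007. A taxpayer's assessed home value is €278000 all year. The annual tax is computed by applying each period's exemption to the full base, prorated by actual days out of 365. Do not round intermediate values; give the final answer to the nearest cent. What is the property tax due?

€2966.35

January 1 – November 12, 2007: 316 days, exemption €199000 → (€278000 − €199000) × 3.15% × 316/365 = €2154.4274
November 13 – December 31, 2007: 49 days, exemption €86000 → (€278000 − €86000) × 3.15% × 49/365 = €811.9233
Total = €2966.3507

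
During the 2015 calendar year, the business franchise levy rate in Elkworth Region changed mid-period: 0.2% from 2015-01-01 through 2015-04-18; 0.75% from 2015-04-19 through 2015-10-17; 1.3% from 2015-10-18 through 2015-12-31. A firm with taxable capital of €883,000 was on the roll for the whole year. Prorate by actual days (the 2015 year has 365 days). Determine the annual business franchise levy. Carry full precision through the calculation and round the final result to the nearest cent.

€6,183.42

2015-01-01 to 2015-04-18: 108 days at 0.2% → €883,000 × 0.2% × 108/365 = €522.5425
2015-04-19 to 2015-10-17: 182 days at 0.75% → €883,000 × 0.75% × 182/365 = €3,302.1781
2015-10-18 to 2015-12-31: 75 days at 1.3% → €883,000 × 1.3% × 75/365 = €2,358.6986
Total = €6,183.4192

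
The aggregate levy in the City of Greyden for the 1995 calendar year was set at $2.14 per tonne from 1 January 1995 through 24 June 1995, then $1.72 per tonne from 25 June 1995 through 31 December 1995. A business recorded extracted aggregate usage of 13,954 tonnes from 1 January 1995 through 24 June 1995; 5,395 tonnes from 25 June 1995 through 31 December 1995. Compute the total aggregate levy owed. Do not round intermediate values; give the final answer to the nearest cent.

$39,140.96

1 January – 24 June 1995: 13,954 tonnes at $2.14/tonne → $29,861.56
25 June – 31 December 1995: 5,395 tonnes at $1.72/tonne → $9,279.40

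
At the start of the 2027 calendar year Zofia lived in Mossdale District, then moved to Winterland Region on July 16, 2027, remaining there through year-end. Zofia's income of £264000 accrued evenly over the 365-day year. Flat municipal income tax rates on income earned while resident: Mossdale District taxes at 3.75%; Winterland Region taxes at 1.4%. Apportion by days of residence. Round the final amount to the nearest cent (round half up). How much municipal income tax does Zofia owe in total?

£7027.46

Mossdale District, January 1 – July 15, 2027: 196 days → £264000 × 3.75% × 196/365 = £5316.1644
Winterland Region, July 16 – December 31, 2027: 169 days → £264000 × 1.4% × 169/365 = £1711.2986
Total = £7027.4630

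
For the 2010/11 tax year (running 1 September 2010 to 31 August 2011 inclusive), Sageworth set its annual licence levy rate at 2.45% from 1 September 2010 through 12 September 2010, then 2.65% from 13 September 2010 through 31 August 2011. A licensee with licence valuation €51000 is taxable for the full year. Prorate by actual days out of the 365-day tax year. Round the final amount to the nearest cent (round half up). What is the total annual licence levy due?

€1348.15

1 September – 12 September 2010: 12 days at 2.45% → €51000 × 2.45% × 12/365 = €41.0795
13 September 2010 – 31 August 2011: 353 days at 2.65% → €51000 × 2.65% × 353/365 = €1307.0671
Total = €1348.1466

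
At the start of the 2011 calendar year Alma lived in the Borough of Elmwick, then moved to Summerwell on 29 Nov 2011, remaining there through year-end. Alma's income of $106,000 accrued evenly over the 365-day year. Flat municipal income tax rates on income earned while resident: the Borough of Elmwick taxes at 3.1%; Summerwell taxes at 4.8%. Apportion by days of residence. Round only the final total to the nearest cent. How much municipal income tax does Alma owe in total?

The Borough of Elmwick, 1 Jan – 28 Nov 2011: 332 days → $106,000 × 3.1% × 332/365 = $2,988.9096
Summerwell, 29 Nov – 31 Dec 2011: 33 days → $106,000 × 4.8% × 33/365 = $460.0110
Total = $3,448.9205

$3,448.92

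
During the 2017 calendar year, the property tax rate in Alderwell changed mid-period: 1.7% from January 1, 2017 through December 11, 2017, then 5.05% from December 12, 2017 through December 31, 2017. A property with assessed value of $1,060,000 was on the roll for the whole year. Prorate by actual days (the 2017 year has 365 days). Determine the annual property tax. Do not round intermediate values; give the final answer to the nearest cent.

January 1 – December 11, 2017: 345 days at 1.7% → $1,060,000 × 1.7% × 345/365 = $17,032.6027
December 12 – December 31, 2017: 20 days at 5.05% → $1,060,000 × 5.05% × 20/365 = $2,933.1507
Total = $19,965.7534

$19,965.75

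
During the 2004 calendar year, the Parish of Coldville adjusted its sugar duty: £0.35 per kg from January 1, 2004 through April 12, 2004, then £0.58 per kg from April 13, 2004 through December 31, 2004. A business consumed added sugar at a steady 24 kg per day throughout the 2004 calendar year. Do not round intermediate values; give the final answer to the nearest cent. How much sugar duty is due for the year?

January 1 – April 12, 2004: 103 days × 24 kg/day = 2,472 kg at £0.35/kg → £865.20
April 13 – December 31, 2004: 263 days × 24 kg/day = 6,312 kg at £0.58/kg → £3660.96

£4526.16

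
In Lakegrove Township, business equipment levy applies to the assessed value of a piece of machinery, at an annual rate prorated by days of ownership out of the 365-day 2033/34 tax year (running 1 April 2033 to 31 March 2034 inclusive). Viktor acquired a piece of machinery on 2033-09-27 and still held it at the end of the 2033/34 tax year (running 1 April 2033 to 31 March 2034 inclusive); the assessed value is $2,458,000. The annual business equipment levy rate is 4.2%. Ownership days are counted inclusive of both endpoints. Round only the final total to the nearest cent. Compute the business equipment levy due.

$52,607.93

Days held (2033-09-27 to 2034-03-31): 186 out of 365
Tax = $2,458,000 × 4.2% × 186/365 = $52,607.9342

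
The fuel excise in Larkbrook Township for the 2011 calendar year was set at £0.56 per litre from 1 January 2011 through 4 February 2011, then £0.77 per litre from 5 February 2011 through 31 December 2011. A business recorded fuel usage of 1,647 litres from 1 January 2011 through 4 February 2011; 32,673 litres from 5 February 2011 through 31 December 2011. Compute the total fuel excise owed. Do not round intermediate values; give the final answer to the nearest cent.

£26080.53

1 January – 4 February 2011: 1,647 litres at £0.56/litre → £922.32
5 February – 31 December 2011: 32,673 litres at £0.77/litre → £25158.21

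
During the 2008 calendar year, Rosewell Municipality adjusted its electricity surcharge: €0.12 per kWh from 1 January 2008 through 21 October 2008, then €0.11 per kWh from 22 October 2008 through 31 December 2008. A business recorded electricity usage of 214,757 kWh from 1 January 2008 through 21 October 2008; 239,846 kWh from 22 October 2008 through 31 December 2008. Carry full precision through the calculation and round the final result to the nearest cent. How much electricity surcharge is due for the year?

1 January – 21 October 2008: 214,757 kWh at €0.12/kWh → €25,770.84
22 October – 31 December 2008: 239,846 kWh at €0.11/kWh → €26,383.06

€52,153.90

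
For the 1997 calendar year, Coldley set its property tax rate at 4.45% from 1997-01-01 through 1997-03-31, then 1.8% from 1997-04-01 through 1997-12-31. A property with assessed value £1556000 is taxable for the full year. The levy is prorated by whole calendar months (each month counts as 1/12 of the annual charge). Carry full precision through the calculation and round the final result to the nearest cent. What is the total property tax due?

£38316.50

1997-01-01 to 1997-03-31: 3 months at 4.45% → £1556000 × 4.45% × 3/12 = £17310.5000
1997-04-01 to 1997-12-31: 9 months at 1.8% → £1556000 × 1.8% × 9/12 = £21006.0000
Total = £38316.5000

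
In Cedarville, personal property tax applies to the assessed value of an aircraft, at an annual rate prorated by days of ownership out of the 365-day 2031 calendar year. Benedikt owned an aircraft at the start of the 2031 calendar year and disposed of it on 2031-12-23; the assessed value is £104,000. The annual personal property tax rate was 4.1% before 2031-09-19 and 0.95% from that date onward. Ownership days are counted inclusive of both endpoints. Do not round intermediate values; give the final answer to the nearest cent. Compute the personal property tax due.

2031-01-01 to 2031-09-18: 261 days at 4.1% → £104,000 × 4.1% × 261/365 = £3,049.0521
2031-09-19 to 2031-12-23: 96 days at 0.95% → £104,000 × 0.95% × 96/365 = £259.8575
Total = £3,308.9096

£3,308.91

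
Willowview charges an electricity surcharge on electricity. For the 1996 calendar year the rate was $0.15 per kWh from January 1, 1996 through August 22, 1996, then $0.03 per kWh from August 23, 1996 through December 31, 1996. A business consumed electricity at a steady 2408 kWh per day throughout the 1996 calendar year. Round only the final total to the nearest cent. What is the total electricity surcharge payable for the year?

$94345.44

January 1 – August 22, 1996: 235 days × 2408 kWh/day = 565,880 kWh at $0.15/kWh → $84882.00
August 23 – December 31, 1996: 131 days × 2408 kWh/day = 315,448 kWh at $0.03/kWh → $9463.44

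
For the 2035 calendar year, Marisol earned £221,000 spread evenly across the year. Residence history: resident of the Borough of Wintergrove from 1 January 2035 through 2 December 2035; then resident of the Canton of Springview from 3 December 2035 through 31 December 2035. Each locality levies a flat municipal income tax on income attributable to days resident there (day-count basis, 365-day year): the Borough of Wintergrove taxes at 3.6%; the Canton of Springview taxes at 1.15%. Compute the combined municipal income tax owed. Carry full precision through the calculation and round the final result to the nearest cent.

£7,525.81

The Borough of Wintergrove, 1 January – 2 December 2035: 336 days → £221,000 × 3.6% × 336/365 = £7,323.8795
The Canton of Springview, 3 December – 31 December 2035: 29 days → £221,000 × 1.15% × 29/365 = £201.9274
Total = £7,525.8068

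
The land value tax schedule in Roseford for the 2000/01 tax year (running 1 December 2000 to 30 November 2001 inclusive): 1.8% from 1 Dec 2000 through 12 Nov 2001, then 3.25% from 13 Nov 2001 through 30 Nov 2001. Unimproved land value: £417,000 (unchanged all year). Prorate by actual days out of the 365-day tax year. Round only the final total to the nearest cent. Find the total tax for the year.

£7,804.18

1 Dec 2000 – 12 Nov 2001: 347 days at 1.8% → £417,000 × 1.8% × 347/365 = £7,135.8411
13 Nov – 30 Nov 2001: 18 days at 3.25% → £417,000 × 3.25% × 18/365 = £668.3425
Total = £7,804.1836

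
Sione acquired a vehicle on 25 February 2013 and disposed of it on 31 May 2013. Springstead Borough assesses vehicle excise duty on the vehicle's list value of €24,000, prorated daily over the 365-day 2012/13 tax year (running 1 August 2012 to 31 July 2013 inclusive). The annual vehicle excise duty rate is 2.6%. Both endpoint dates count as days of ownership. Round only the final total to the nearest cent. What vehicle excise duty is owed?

€164.12

Days held (25 February – 31 May 2013): 96 out of 365
Tax = €24,000 × 2.6% × 96/365 = €164.1205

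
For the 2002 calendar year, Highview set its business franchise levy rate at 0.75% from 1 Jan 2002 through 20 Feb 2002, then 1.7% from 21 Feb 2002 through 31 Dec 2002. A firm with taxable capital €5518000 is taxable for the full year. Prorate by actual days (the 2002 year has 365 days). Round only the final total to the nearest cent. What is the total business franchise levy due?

1 Jan – 20 Feb 2002: 51 days at 0.75% → €5518000 × 0.75% × 51/365 = €5782.5616
21 Feb – 31 Dec 2002: 314 days at 1.7% → €5518000 × 1.7% × 314/365 = €80698.8603
Total = €86481.4219

€86481.42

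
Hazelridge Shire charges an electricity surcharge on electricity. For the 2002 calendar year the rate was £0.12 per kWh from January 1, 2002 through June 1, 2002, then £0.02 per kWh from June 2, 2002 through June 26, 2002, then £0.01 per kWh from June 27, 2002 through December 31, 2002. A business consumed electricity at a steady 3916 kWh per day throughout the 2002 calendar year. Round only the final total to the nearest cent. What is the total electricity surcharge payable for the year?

January 1 – June 1, 2002: 152 days × 3916 kWh/day = 595,232 kWh at £0.12/kWh → £71,427.84
June 2 – June 26, 2002: 25 days × 3916 kWh/day = 97,900 kWh at £0.02/kWh → £1,958.00
June 27 – December 31, 2002: 188 days × 3916 kWh/day = 736,208 kWh at £0.01/kWh → £7,362.08

£80,747.92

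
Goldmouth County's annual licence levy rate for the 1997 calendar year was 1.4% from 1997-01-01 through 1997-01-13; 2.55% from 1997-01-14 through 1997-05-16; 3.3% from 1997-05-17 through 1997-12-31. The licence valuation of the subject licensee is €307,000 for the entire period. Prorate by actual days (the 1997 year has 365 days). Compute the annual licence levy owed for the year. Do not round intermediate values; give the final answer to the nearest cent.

€9,147.34

1997-01-01 to 1997-01-13: 13 days at 1.4% → €307,000 × 1.4% × 13/365 = €153.0795
1997-01-14 to 1997-05-16: 123 days at 2.55% → €307,000 × 2.55% × 123/365 = €2,638.0973
1997-05-17 to 1997-12-31: 229 days at 3.3% → €307,000 × 3.3% × 229/365 = €6,356.1616
Total = €9,147.3384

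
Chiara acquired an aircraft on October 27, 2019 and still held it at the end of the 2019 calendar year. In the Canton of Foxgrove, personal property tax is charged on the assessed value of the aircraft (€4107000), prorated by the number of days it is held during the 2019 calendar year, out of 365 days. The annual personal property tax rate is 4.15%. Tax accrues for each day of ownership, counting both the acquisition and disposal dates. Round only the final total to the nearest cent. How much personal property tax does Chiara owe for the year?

Days held (October 27 – December 31, 2019): 66 out of 365
Tax = €4107000 × 4.15% × 66/365 = €30819.3781

€30819.38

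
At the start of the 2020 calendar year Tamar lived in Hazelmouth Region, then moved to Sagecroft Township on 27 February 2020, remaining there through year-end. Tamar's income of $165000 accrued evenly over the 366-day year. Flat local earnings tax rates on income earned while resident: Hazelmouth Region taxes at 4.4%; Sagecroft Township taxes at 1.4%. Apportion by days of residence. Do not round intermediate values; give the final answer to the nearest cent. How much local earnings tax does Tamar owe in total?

Hazelmouth Region, 1 January – 26 February 2020: 57 days → $165000 × 4.4% × 57/366 = $1130.6557
Sagecroft Township, 27 February – 31 December 2020: 309 days → $165000 × 1.4% × 309/366 = $1950.2459
Total = $3080.9016

$3080.90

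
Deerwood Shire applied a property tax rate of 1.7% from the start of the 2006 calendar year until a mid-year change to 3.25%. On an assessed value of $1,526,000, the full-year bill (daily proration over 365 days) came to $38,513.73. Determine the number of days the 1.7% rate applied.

Let d = days at the first rate; then 365 − d days at the second rate.
$1,526,000 × [1.7%·d + 3.25%·(365−d)] / 365 = $38,513.73
Solving gives d = 171, so the new rate took effect on 21 June 2006.

171 days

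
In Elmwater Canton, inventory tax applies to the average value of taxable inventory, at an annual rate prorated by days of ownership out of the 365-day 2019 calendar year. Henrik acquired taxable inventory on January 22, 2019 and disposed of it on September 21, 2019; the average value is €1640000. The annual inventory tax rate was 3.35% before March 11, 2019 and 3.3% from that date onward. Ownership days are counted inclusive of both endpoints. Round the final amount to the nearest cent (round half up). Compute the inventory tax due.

€36138.41

January 22 – March 10, 2019: 48 days at 3.35% → €1640000 × 3.35% × 48/365 = €7224.9863
March 11 – September 21, 2019: 195 days at 3.3% → €1640000 × 3.3% × 195/365 = €28913.4247
Total = €36138.4110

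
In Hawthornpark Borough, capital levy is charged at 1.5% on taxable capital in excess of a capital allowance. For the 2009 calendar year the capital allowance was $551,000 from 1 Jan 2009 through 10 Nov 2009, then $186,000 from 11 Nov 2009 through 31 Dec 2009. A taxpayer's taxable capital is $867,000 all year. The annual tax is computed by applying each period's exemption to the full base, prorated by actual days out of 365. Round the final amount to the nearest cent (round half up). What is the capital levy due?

1 Jan – 10 Nov 2009: 314 days, exemption $551,000 → ($867,000 − $551,000) × 1.5% × 314/365 = $4,077.6986
11 Nov – 31 Dec 2009: 51 days, exemption $186,000 → ($867,000 − $186,000) × 1.5% × 51/365 = $1,427.3014
Total = $5,505.0000

$5,505.00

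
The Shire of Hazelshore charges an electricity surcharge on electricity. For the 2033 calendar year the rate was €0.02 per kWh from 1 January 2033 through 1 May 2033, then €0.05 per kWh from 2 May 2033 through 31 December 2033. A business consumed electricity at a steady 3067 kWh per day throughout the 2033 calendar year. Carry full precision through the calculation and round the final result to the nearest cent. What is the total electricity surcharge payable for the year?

€44,839.54

1 January – 1 May 2033: 121 days × 3067 kWh/day = 371,107 kWh at €0.02/kWh → €7,422.14
2 May – 31 December 2033: 244 days × 3067 kWh/day = 748,348 kWh at €0.05/kWh → €37,417.40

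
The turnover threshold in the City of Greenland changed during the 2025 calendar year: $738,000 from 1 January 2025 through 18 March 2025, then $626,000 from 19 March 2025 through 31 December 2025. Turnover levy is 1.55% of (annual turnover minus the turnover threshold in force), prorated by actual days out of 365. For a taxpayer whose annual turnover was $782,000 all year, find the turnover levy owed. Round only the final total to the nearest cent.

$2,051.78

1 January – 18 March 2025: 77 days, exemption $738,000 → ($782,000 − $738,000) × 1.55% × 77/365 = $143.8740
19 March – 31 December 2025: 288 days, exemption $626,000 → ($782,000 − $626,000) × 1.55% × 288/365 = $1,907.9014
Total = $2,051.7753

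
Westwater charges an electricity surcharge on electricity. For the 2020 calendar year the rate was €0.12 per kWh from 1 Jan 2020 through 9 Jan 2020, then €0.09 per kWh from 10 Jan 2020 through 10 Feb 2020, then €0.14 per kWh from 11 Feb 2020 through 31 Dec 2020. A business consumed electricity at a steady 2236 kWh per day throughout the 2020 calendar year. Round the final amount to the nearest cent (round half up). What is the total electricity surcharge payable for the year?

1 Jan – 9 Jan 2020: 9 days × 2236 kWh/day = 20,124 kWh at €0.12/kWh → €2,414.88
10 Jan – 10 Feb 2020: 32 days × 2236 kWh/day = 71,552 kWh at €0.09/kWh → €6,439.68
11 Feb – 31 Dec 2020: 325 days × 2236 kWh/day = 726,700 kWh at €0.14/kWh → €101,738.00

€110,592.56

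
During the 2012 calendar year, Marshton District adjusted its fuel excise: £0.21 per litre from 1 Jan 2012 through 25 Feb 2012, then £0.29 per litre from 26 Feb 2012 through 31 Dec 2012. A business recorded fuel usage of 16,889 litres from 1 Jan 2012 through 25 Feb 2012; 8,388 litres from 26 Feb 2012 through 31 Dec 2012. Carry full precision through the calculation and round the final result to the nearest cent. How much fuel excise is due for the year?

£5,979.21

1 Jan – 25 Feb 2012: 16,889 litres at £0.21/litre → £3,546.69
26 Feb – 31 Dec 2012: 8,388 litres at £0.29/litre → £2,432.52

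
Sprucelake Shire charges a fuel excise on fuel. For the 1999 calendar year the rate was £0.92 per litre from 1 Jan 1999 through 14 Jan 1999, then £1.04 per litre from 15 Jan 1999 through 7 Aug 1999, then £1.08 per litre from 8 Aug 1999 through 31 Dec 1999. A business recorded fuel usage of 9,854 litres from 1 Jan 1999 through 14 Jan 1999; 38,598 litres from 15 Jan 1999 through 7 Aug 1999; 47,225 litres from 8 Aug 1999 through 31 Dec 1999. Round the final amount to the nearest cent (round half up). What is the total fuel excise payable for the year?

1 Jan – 14 Jan 1999: 9,854 litres at £0.92/litre → £9,065.68
15 Jan – 7 Aug 1999: 38,598 litres at £1.04/litre → £40,141.92
8 Aug – 31 Dec 1999: 47,225 litres at £1.08/litre → £51,003.00

£100,210.60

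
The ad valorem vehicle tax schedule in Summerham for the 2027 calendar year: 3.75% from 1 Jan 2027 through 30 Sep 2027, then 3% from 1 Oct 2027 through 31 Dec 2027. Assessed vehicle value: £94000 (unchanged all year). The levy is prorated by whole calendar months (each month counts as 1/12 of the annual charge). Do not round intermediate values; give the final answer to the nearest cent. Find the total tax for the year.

£3348.75

1 Jan – 30 Sep 2027: 9 months at 3.75% → £94000 × 3.75% × 9/12 = £2643.7500
1 Oct – 31 Dec 2027: 3 months at 3% → £94000 × 3% × 3/12 = £705.0000
Total = £3348.7500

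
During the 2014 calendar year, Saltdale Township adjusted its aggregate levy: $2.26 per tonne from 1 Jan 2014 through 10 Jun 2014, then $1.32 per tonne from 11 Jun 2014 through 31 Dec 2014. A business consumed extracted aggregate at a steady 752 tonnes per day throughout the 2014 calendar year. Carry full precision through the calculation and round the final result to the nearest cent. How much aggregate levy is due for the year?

1 Jan – 10 Jun 2014: 161 days × 752 tonnes/day = 121,072 tonnes at $2.26/tonne → $273,622.72
11 Jun – 31 Dec 2014: 204 days × 752 tonnes/day = 153,408 tonnes at $1.32/tonne → $202,498.56

$476,121.28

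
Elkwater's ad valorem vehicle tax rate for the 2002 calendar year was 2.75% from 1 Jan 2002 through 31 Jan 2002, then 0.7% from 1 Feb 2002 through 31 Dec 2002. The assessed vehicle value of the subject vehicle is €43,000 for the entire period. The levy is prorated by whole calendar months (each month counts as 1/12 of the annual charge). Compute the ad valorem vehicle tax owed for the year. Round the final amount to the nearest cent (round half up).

€374.46

1 Jan – 31 Jan 2002: 1 month at 2.75% → €43,000 × 2.75% × 1/12 = €98.5417
1 Feb – 31 Dec 2002: 11 months at 0.7% → €43,000 × 0.7% × 11/12 = €275.9167
Total = €374.4583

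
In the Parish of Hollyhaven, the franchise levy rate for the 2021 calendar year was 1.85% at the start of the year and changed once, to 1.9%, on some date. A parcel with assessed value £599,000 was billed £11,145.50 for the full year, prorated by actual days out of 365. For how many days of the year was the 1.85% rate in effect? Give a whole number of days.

287 days

Let d = days at the first rate; then 365 − d days at the second rate.
£599,000 × [1.85%·d + 1.9%·(365−d)] / 365 = £11,145.50
Solving gives d = 287, so the new rate took effect on October 15, 2021.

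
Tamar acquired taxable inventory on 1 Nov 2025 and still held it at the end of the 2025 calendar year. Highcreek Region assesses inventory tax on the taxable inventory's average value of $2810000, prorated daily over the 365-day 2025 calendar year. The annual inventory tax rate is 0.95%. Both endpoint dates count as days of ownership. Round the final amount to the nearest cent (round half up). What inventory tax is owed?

Days held (1 Nov – 31 Dec 2025): 61 out of 365
Tax = $2810000 × 0.95% × 61/365 = $4461.3562

$4461.36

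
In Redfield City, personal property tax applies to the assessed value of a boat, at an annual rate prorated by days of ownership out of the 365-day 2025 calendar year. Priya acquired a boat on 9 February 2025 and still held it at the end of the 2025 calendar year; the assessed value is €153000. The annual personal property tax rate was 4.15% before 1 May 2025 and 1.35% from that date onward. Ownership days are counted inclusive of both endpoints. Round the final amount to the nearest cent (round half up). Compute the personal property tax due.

€2795.50

9 February – 30 April 2025: 81 days at 4.15% → €153000 × 4.15% × 81/365 = €1409.0671
1 May – 31 December 2025: 245 days at 1.35% → €153000 × 1.35% × 245/365 = €1386.4315
Total = €2795.4986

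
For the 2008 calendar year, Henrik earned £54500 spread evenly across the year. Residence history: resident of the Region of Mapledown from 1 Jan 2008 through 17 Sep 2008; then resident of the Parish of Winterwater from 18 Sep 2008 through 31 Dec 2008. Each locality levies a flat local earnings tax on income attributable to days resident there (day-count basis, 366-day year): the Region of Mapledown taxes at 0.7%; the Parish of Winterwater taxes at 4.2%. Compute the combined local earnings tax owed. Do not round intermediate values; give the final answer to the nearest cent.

£928.73

The Region of Mapledown, 1 Jan – 17 Sep 2008: 261 days → £54500 × 0.7% × 261/366 = £272.0533
The Parish of Winterwater, 18 Sep – 31 Dec 2008: 105 days → £54500 × 4.2% × 105/366 = £656.6803
Total = £928.7336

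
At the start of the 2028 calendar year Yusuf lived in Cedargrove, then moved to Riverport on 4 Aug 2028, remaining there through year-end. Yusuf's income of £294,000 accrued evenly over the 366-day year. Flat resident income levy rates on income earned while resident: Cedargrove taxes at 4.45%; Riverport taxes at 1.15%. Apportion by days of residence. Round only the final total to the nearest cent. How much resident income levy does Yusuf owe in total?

Cedargrove, 1 Jan – 3 Aug 2028: 216 days → £294,000 × 4.45% × 216/366 = £7,721.1148
Riverport, 4 Aug – 31 Dec 2028: 150 days → £294,000 × 1.15% × 150/366 = £1,385.6557
Total = £9,106.7705

£9,106.77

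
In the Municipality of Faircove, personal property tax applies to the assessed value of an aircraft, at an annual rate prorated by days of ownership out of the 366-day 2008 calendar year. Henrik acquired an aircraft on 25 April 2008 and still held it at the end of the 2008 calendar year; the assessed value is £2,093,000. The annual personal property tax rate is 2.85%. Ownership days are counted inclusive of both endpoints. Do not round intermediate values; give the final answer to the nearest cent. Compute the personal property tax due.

Days held (25 April – 31 December 2008): 251 out of 366
Tax = £2,093,000 × 2.85% × 251/366 = £40,907.8566

£40,907.86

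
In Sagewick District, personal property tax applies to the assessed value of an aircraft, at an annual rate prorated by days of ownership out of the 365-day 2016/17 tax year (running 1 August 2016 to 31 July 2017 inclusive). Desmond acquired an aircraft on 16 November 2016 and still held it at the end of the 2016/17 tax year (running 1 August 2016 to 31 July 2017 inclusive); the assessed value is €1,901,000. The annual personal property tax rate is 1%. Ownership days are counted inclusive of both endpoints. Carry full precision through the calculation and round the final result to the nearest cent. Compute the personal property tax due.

Days held (16 November 2016 – 31 July 2017): 258 out of 365
Tax = €1,901,000 × 1% × 258/365 = €13,437.2055

€13,437.21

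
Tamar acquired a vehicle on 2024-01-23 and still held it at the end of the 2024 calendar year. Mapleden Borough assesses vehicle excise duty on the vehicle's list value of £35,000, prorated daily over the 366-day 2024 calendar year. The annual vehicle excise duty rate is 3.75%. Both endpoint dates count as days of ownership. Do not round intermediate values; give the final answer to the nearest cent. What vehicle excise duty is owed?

£1,233.61

Days held (2024-01-23 to 2024-12-31): 344 out of 366
Tax = £35,000 × 3.75% × 344/366 = £1,233.6066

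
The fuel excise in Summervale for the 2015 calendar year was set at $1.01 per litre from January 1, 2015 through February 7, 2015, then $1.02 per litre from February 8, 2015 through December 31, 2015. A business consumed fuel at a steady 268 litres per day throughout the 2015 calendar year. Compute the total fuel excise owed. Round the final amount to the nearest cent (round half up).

$99,674.56

January 1 – February 7, 2015: 38 days × 268 litres/day = 10,184 litres at $1.01/litre → $10,285.84
February 8 – December 31, 2015: 327 days × 268 litres/day = 87,636 litres at $1.02/litre → $89,388.72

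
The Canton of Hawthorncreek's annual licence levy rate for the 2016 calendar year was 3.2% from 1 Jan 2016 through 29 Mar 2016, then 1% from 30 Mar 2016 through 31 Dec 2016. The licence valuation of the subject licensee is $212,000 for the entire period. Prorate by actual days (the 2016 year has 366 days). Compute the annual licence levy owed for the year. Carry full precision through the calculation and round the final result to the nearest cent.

1 Jan – 29 Mar 2016: 89 days at 3.2% → $212,000 × 3.2% × 89/366 = $1,649.6612
30 Mar – 31 Dec 2016: 277 days at 1% → $212,000 × 1% × 277/366 = $1,604.4809
Total = $3,254.1421

$3,254.14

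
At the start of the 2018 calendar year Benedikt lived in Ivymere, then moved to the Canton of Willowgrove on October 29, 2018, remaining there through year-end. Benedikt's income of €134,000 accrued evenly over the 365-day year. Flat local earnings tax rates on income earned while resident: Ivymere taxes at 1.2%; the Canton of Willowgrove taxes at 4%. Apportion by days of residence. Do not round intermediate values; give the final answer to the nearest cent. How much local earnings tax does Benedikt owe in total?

Ivymere, January 1 – October 28, 2018: 301 days → €134,000 × 1.2% × 301/365 = €1,326.0493
The Canton of Willowgrove, October 29 – December 31, 2018: 64 days → €134,000 × 4% × 64/365 = €939.8356
Total = €2,265.8849

€2,265.88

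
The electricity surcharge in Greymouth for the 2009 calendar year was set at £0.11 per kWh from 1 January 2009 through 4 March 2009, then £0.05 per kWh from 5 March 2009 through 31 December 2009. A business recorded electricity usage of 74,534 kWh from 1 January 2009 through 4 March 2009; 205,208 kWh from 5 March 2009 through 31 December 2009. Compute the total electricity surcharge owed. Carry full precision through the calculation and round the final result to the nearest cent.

1 January – 4 March 2009: 74,534 kWh at £0.11/kWh → £8,198.74
5 March – 31 December 2009: 205,208 kWh at £0.05/kWh → £10,260.40

£18,459.14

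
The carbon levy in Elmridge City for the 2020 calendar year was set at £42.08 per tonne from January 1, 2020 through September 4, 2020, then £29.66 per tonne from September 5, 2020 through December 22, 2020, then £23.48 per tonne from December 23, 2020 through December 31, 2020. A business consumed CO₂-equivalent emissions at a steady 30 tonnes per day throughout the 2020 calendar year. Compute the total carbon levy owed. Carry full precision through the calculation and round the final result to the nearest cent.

£416403.00

January 1 – September 4, 2020: 248 days × 30 tonnes/day = 7,440 tonnes at £42.08/tonne → £313075.20
September 5 – December 22, 2020: 109 days × 30 tonnes/day = 3,270 tonnes at £29.66/tonne → £96988.20
December 23 – December 31, 2020: 9 days × 30 tonnes/day = 270 tonnes at £23.48/tonne → £6339.60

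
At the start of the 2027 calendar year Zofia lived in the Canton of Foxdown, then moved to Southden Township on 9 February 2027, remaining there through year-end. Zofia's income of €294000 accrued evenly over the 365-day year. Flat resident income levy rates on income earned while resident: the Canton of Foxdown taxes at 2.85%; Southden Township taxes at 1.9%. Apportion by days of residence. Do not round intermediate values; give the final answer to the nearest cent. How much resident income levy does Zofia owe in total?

The Canton of Foxdown, 1 January – 8 February 2027: 39 days → €294000 × 2.85% × 39/365 = €895.2904
Southden Township, 9 February – 31 December 2027: 326 days → €294000 × 1.9% × 326/365 = €4989.1397
Total = €5884.4301

€5884.43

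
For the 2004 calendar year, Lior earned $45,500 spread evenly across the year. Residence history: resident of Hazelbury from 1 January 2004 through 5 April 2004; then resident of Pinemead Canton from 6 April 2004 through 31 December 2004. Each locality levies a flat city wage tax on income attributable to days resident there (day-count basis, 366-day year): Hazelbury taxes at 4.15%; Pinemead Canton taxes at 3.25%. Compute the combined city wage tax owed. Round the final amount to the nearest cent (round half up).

$1,586.16

Hazelbury, 1 January – 5 April 2004: 96 days → $45,500 × 4.15% × 96/366 = $495.2787
Pinemead Canton, 6 April – 31 December 2004: 270 days → $45,500 × 3.25% × 270/366 = $1,090.8811
Total = $1,586.1598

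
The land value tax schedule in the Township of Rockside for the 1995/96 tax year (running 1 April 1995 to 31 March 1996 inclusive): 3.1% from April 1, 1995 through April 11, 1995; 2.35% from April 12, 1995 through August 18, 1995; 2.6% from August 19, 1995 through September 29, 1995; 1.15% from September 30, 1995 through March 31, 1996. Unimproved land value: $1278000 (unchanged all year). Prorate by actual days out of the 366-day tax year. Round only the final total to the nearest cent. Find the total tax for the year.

$22977.81

April 1 – April 11, 1995: 11 days at 3.1% → $1278000 × 3.1% × 11/366 = $1190.7049
April 12 – August 18, 1995: 129 days at 2.35% → $1278000 × 2.35% × 129/366 = $10585.4016
August 19 – September 29, 1995: 42 days at 2.6% → $1278000 × 2.6% × 42/366 = $3813.0492
September 30, 1995 – March 31, 1996: 184 days at 1.15% → $1278000 × 1.15% × 184/366 = $7388.6557
Total = $22977.8115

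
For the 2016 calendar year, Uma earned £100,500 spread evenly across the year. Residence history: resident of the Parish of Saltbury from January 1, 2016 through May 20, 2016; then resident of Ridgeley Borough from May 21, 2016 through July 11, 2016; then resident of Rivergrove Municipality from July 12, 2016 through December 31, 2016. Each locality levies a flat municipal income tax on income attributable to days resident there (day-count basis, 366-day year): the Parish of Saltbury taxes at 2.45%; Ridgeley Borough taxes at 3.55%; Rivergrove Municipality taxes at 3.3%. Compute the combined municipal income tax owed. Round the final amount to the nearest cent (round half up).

£3,023.10

The Parish of Saltbury, January 1 – May 20, 2016: 141 days → £100,500 × 2.45% × 141/366 = £948.5717
Ridgeley Borough, May 21 – July 11, 2016: 52 days → £100,500 × 3.55% × 52/366 = £506.8934
Rivergrove Municipality, July 12 – December 31, 2016: 173 days → £100,500 × 3.3% × 173/366 = £1,567.6352
Total = £3,023.1004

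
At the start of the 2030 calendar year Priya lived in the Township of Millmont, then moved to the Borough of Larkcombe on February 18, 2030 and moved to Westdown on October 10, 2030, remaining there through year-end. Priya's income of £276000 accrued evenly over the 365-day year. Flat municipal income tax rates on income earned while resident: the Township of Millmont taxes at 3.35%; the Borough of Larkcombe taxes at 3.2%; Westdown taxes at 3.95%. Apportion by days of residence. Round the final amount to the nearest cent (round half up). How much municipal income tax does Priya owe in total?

The Township of Millmont, January 1 – February 17, 2030: 48 days → £276000 × 3.35% × 48/365 = £1215.9123
The Borough of Larkcombe, February 18 – October 9, 2030: 234 days → £276000 × 3.2% × 234/365 = £5662.1589
Westdown, October 10 – December 31, 2030: 83 days → £276000 × 3.95% × 83/365 = £2479.0849
Total = £9357.1562

£9357.16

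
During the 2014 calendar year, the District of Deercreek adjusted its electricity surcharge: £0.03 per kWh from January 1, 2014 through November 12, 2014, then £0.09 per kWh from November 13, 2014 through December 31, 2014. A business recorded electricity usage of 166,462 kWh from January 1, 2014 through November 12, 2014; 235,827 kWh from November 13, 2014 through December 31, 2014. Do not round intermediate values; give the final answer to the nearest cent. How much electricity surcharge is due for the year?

£26,218.29

January 1 – November 12, 2014: 166,462 kWh at £0.03/kWh → £4,993.86
November 13 – December 31, 2014: 235,827 kWh at £0.09/kWh → £21,224.43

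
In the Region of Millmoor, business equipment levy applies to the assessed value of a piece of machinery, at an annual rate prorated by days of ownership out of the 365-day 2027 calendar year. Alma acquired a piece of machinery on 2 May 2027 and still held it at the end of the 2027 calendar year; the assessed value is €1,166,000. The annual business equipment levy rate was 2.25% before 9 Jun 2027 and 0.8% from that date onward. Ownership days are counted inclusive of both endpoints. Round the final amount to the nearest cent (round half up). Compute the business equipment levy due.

€7,995.88

2 May – 8 Jun 2027: 38 days at 2.25% → €1,166,000 × 2.25% × 38/365 = €2,731.3151
9 Jun – 31 Dec 2027: 206 days at 0.8% → €1,166,000 × 0.8% × 206/365 = €5,264.5699
Total = €7,995.8849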